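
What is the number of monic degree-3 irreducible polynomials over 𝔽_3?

The number of monic irreducibles of degree 3 over GF(3) is (1/3)·Σ_{d∣3} μ(3/d) 3^d.
Divisors of 3: 1, 3; μ(3/d) for each: -1, 1.
Σ = − 3^1 + 3^3 = 24.
N = 24/3 = 8.

8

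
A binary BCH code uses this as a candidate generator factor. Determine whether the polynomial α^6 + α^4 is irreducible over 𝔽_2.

Write P(α) = α^6 + α^4.
Check for roots in 𝔽_2: P(0) = 0 → root; P(1) = 0 → root.
P(0) = 0, so (α) divides P(α); P is reducible.

No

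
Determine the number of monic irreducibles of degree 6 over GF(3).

The number of monic irreducibles of degree 6 over GF(3) is (1/6)·Σ_{d∣6} μ(6/d) 3^d.
Divisors of 6: 1, 2, 3, 6; μ(6/d) for each: 1, -1, -1, 1.
Σ = 3^1 − 3^2 − 3^3 + 3^6 = 696.
N = 696/6 = 116.

116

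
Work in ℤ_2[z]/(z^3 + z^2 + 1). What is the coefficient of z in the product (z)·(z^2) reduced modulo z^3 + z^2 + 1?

0

Multiply in ℤ_2[z]: (z)·(z^2) = z^3.
Reduce using z^3 ≡ z^2 + 1 (mod z^3 + z^2 + 1).
Reduced: z^2 + 1.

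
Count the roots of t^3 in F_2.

Write g(t) = t^3.
Evaluate at each of the 2 elements of F_2:
g(0) = 0 → root; g(1) = 1.
Roots: {0}.

1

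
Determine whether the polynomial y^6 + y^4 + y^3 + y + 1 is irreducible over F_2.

Write f(y) = y^6 + y^4 + y^3 + y + 1.
Check for roots in F_2: f(0) = 1; f(1) = 1.
No roots, so no linear factors.
Monic irreducibles of degree 2 over GF(2): y^2 + y + 1.
None of them divide f (all give nonzero remainder).
Monic irreducibles of degree 3 over GF(2): y^3 + y + 1, y^3 + y^2 + 1.
None of them divide f (all give nonzero remainder).
No irreducible factor of degree ≤ 3 exists, so f is irreducible over GF(2).

Yes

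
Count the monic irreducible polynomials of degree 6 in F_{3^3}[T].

64566684

x^(27^6) − x is the product of all monic irreducibles of degree dividing 6; Möbius inversion gives N = (1/6) Σ μ(6/d)·27^d.
Divisors of 6: 1, 2, 3, 6; μ(6/d) for each: 1, -1, -1, 1.
Σ = 27^1 − 27^2 − 27^3 + 27^6 = 387400104.
N = 387400104/6 = 64566684.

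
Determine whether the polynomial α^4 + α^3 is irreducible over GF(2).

Write f(α) = α^4 + α^3.
Check for roots in GF(2): f(0) = 0 → root; f(1) = 0 → root.
f(0) = 0, so (α) divides f(α); f is reducible.

No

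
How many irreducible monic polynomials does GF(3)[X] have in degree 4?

18

Gauss's count: N_{3}(4) = (1/4) Σ_{d|4} μ(4/d)·3^d.
Divisors of 4: 1, 2, 4; μ(4/d) for each: 0, -1, 1.
Σ = − 3^2 + 3^4 = 72.
N = 72/4 = 18.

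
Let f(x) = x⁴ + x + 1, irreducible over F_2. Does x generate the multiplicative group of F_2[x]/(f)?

Yes

|GF(2^4)^×| = 2^4 − 1 = 15. Prime factorization: 15 = 3·5.
f is primitive ⇔ x has order 15 in GF(2)[x]/(f), i.e. x^(15/q) ≠ 1 for each prime q | 15.
x^(5) mod f = x² + x.
x^(3) mod f = x³.
None equal 1, so x has full order 15; f is primitive.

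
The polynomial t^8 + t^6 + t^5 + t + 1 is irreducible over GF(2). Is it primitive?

Yes

Write f(t) = t^8 + t^6 + t^5 + t + 1.
|GF(2^8)^×| = 2^8 − 1 = 255. Prime factorization: 255 = 3·5·17.
f is primitive ⇔ t has order 255 in GF(2)[t]/(f), i.e. t^(255/q) ≠ 1 for each prime q | 255.
t^(85) mod f = t^7 + t^6 + t^5 + t^4.
t^(51) mod f = t^4 + t.
t^(15) mod f = t^7 + t^6 + t^3.
None equal 1, so t has full order 255; f is primitive.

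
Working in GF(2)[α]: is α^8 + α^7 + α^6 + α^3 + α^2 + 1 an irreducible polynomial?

No

Write h(α) = α^8 + α^7 + α^6 + α^3 + α^2 + 1.
Check for roots in GF(2): h(0) = 1; h(1) = 0 → root.
h(1) = 0, so (α − 1) divides h(α); h is reducible.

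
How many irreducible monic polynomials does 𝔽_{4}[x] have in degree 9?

By the necklace-counting formula, N_4(9) = (1/9) Σ_{d|9} μ(9/d)·4^d.
Divisors of 9: 1, 3, 9; μ(9/d) for each: 0, -1, 1.
Σ = − 4^3 + 4^9 = 262080.
N = 262080/9 = 29120.

29120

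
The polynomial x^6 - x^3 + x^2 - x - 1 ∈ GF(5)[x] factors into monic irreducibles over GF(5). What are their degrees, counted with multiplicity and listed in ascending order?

Write g(x) = x^6 - x^3 + x^2 - x - 1.
Roots in GF(5): g(0) = 4; g(1) = 4; g(2) = 2; g(3) = 2; g(4) = 3.
Complete factorization: g(x) = (x^2 - x + 1)·(x^2 - 2x - 2)^2.
Factor degrees with multiplicity: 2 + 2 + 2 = 6.

2, 2, 2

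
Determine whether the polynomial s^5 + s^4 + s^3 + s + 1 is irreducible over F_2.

Write f(s) = s^5 + s^4 + s^3 + s + 1.
Check for roots in F_2: f(0) = 1; f(1) = 1.
No roots, so no linear factors.
Monic irreducibles of degree 2 over GF(2): s^2 + s + 1.
None of them divide f (all give nonzero remainder).
No irreducible factor of degree ≤ 2 exists, so f is irreducible over GF(2).

Yes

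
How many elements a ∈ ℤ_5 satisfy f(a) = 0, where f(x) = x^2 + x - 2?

Evaluate at each of the 5 elements of ℤ_5:
f(0) = 3; f(1) = 0 → root; f(2) = 4; f(3) = 0 → root; f(4) = 3.
Roots: {1, 3}.

2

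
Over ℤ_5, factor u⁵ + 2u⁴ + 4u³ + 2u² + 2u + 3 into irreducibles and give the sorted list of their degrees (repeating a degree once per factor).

1, 1, 3

Write g(u) = u⁵ + 2u⁴ + 4u³ + 2u² + 2u + 3.
Roots in ℤ_5: g(0) = 3; g(1) = 4; g(2) = 1; g(3) = 0 → root; g(4) = 0 → root.
Linear factors from roots: (u + 2), (u + 1).
Complete factorization: g(u) = (u + 1)·(u + 2)·(u³ + 4u² + 4).
Factor degrees with multiplicity: 1 + 1 + 3 = 5.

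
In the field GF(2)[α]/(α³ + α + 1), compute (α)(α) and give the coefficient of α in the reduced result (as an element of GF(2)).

Multiply in GF(2)[α]: (α)·(α) = α².
Reduced: α².

0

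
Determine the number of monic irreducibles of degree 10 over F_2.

x^(2^10) − x is the product of all monic irreducibles of degree dividing 10; Möbius inversion gives N = (1/10) Σ μ(10/d)·2^d.
Divisors of 10: 1, 2, 5, 10; μ(10/d) for each: 1, -1, -1, 1.
Σ = 2^1 − 2^2 − 2^5 + 2^10 = 990.
N = 990/10 = 99.

99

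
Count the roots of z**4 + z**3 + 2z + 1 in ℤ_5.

Write h(z) = z**4 + z**3 + 2z + 1.
Evaluate at each of the 5 elements of ℤ_5:
h(0) = 1; h(1) = 0 → root; h(2) = 4; h(3) = 0 → root; h(4) = 4.
Roots: {1, 3}.

2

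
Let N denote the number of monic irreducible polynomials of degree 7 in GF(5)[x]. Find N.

The number of monic irreducibles of degree 7 over GF(5) is (1/7)·Σ_{d∣7} μ(7/d) 5^d.
Divisors of 7: 1, 7; μ(7/d) for each: -1, 1.
Σ = − 5^1 + 5^7 = 78120.
N = 78120/7 = 11160.

11160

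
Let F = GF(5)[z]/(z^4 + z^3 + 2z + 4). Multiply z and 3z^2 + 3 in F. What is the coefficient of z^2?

0

Multiply in GF(5)[z]: (z)·(3z^2 + 3) = 3z^3 + 3z.
Reduced: 3z^3 + 3z.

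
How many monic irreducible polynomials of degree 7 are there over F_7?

117648

Gauss's count: N_{7}(7) = (1/7) Σ_{d|7} μ(7/d)·7^d.
Divisors of 7: 1, 7; μ(7/d) for each: -1, 1.
Σ = − 7^1 + 7^7 = 823536.
N = 823536/7 = 117648.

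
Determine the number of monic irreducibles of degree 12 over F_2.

x^(2^12) − x is the product of all monic irreducibles of degree dividing 12; Möbius inversion gives N = (1/12) Σ μ(12/d)·2^d.
Divisors of 12: 1, 2, 3, 4, 6, 12; μ(12/d) for each: 0, 1, 0, -1, -1, 1.
Σ = 2^2 − 2^4 − 2^6 + 2^12 = 4020.
N = 4020/12 = 335.

335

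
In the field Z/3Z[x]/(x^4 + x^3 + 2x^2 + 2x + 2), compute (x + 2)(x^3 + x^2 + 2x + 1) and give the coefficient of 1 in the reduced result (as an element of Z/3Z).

Multiply in Z/3Z[x]: (x + 2)·(x^3 + x^2 + 2x + 1) = x^4 + x^2 + 2x + 2.
Reduce using x^4 ≡ 2x^3 + x^2 + x + 1 (mod x^4 + x^3 + 2x^2 + 2x + 2).
Reduced: 2x^3 + 2x^2.

0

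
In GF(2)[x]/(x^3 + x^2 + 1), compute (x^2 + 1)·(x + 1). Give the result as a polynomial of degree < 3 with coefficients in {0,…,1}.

x

Multiply in GF(2)[x]: (x^2 + 1)·(x + 1) = x^3 + x^2 + x + 1.
Reduce using x^3 ≡ x^2 + 1 (mod x^3 + x^2 + 1).
Reduced: x.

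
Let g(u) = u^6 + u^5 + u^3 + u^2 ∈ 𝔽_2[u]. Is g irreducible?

No

Check for roots in 𝔽_2: g(0) = 0 → root; g(1) = 0 → root.
g(0) = 0, so (u) divides g(u); g is reducible.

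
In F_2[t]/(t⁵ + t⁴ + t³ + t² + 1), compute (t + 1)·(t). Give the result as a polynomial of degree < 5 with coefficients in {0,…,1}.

t^2 + t

Multiply in F_2[t]: (t + 1)·(t) = t² + t.
Reduced: t² + t.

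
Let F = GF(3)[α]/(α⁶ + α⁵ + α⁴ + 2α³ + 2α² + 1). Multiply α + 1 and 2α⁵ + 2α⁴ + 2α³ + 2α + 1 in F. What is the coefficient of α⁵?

2

Multiply in GF(3)[α]: (α + 1)·(2α⁵ + 2α⁴ + 2α³ + 2α + 1) = 2α⁶ + α⁵ + α⁴ + 2α³ + 2α² + 1.
Reduce using α⁶ ≡ 2α⁵ + 2α⁴ + α³ + α² + 2 (mod α⁶ + α⁵ + α⁴ + 2α³ + 2α² + 1).
Reduced: 2α⁵ + 2α⁴ + α³ + α² + 2.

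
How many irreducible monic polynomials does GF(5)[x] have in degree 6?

The number of monic irreducibles of degree 6 over GF(5) is (1/6)·Σ_{d∣6} μ(6/d) 5^d.
Divisors of 6: 1, 2, 3, 6; μ(6/d) for each: 1, -1, -1, 1.
Σ = 5^1 − 5^2 − 5^3 + 5^6 = 15480.
N = 15480/6 = 2580.

2580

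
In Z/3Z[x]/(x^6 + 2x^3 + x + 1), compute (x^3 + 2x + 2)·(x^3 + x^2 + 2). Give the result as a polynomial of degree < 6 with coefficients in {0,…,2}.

Multiply in Z/3Z[x]: (x^3 + 2x + 2)·(x^3 + x^2 + 2) = x^6 + x^5 + 2x^4 + 2x^2 + x + 1.
Reduce using x^6 ≡ x^3 + 2x + 2 (mod x^6 + 2x^3 + x + 1).
Reduced: x^5 + 2x^4 + x^3 + 2x^2.

x^5 + 2x^4 + x^3 + 2x^2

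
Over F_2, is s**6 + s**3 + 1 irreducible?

Write P(s) = s**6 + s**3 + 1.
Check for roots in F_2: P(0) = 1; P(1) = 1.
No roots, so no linear factors.
Monic irreducibles of degree 2 over GF(2): s**2 + s + 1.
None of them divide P (all give nonzero remainder).
Monic irreducibles of degree 3 over GF(2): s**3 + s + 1, s**3 + s**2 + 1.
None of them divide P (all give nonzero remainder).
No irreducible factor of degree ≤ 3 exists, so P is irreducible over GF(2).

Yes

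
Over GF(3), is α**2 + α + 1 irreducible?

Write m(α) = α**2 + α + 1.
Check for roots in GF(3): m(0) = 1; m(1) = 0 → root; m(2) = 1.
m(1) = 0, so (α − 1) divides m(α); m is reducible.

No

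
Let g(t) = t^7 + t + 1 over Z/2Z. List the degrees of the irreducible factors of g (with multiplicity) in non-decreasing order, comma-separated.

7

Roots in Z/2Z: g(0) = 1; g(1) = 1.
Complete factorization: g(t) = (t^7 + t + 1).
Factor degrees with multiplicity: 7 = 7.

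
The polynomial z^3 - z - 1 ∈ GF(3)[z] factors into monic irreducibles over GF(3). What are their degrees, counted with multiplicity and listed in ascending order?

3

Write f(z) = z^3 - z - 1.
Roots in GF(3): f(0) = 2; f(1) = 2; f(2) = 2.
Complete factorization: f(z) = (z^3 - z - 1).
Factor degrees with multiplicity: 3 = 3.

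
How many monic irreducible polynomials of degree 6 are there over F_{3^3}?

x^(27^6) − x is the product of all monic irreducibles of degree dividing 6; Möbius inversion gives N = (1/6) Σ μ(6/d)·27^d.
Divisors of 6: 1, 2, 3, 6; μ(6/d) for each: 1, -1, -1, 1.
Σ = 27^1 − 27^2 − 27^3 + 27^6 = 387400104.
N = 387400104/6 = 64566684.

64566684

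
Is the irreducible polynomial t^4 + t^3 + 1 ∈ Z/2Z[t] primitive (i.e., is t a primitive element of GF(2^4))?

Yes

Write f(t) = t^4 + t^3 + 1.
|GF(2^4)^×| = 2^4 − 1 = 15. Prime factorization: 15 = 3·5.
f is primitive ⇔ t has order 15 in GF(2)[t]/(f), i.e. t^(15/q) ≠ 1 for each prime q | 15.
t^(5) mod f = t^3 + t + 1.
t^(3) mod f = t^3.
None equal 1, so t has full order 15; f is primitive.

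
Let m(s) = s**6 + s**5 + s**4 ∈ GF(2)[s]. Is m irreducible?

No

Check for roots in GF(2): m(0) = 0 → root; m(1) = 1.
m(0) = 0, so (s) divides m(s); m is reducible.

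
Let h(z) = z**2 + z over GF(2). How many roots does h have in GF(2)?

2

Evaluate at each of the 2 elements of GF(2):
h(0) = 0 → root; h(1) = 0 → root.
Roots: {0, 1}.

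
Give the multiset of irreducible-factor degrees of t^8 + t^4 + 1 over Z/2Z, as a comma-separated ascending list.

2, 2, 2, 2

Write f(t) = t^8 + t^4 + 1.
Roots in Z/2Z: f(0) = 1; f(1) = 1.
Complete factorization: f(t) = (t^2 + t + 1)^4.
Factor degrees with multiplicity: 2 + 2 + 2 + 2 = 8.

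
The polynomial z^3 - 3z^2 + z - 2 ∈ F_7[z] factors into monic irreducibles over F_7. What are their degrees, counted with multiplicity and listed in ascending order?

1, 2

Write f(z) = z^3 - 3z^2 + z - 2.
Linear factors from roots: (z + 1).
Complete factorization: f(z) = (z + 1)·(z^2 + 3z - 2).
Factor degrees with multiplicity: 1 + 2 = 3.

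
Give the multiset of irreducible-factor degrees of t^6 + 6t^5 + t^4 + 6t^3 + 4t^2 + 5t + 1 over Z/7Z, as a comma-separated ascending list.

Write g(t) = t^6 + 6t^5 + t^4 + 6t^3 + 4t^2 + 5t + 1.
Complete factorization: g(t) = (t^2 + 4)·(t^2 + 2t + 2)·(t^2 + 4t + 1).
Factor degrees with multiplicity: 2 + 2 + 2 = 6.

2, 2, 2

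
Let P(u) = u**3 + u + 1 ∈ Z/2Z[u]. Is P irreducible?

Yes

Check for roots in Z/2Z: P(0) = 1; P(1) = 1.
No roots. A degree-3 polynomial over a field with no linear factor is irreducible.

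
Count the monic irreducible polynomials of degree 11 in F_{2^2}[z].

381300

x^(4^11) − x is the product of all monic irreducibles of degree dividing 11; Möbius inversion gives N = (1/11) Σ μ(11/d)·4^d.
Divisors of 11: 1, 11; μ(11/d) for each: -1, 1.
Σ = − 4^1 + 4^11 = 4194300.
N = 4194300/11 = 381300.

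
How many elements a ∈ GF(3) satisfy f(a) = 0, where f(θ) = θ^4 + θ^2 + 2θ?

Evaluate at each of the 3 elements of GF(3):
f(0) = 0 → root; f(1) = 1; f(2) = 0 → root.
Roots: {0, 2}.

2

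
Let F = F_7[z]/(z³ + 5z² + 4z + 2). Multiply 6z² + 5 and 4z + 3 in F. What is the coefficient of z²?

3

Multiply in F_7[z]: (6z² + 5)·(4z + 3) = 3z³ + 4z² + 6z + 1.
Reduce using z³ ≡ 2z² + 3z + 5 (mod z³ + 5z² + 4z + 2).
Reduced: 3z² + z + 2.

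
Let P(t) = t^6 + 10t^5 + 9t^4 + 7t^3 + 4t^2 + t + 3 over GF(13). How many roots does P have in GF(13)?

2

Evaluate at each of the 13 elements of GF(13):
P(0) = 3; P(1) = 9; P(2) = 7; P(3) = 11; P(4) = 12; P(5) = 1; P(6) = 10; P(7) = 2; P(8) = 0 → root; P(9) = 0 → root; P(10) = 6; P(11) = 5; P(12) = 12.
Roots: {8, 9}.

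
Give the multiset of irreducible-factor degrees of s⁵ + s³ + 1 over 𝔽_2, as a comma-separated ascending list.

Write h(s) = s⁵ + s³ + 1.
Roots in 𝔽_2: h(0) = 1; h(1) = 1.
Complete factorization: h(s) = (s⁵ + s³ + 1).
Factor degrees with multiplicity: 5 = 5.

5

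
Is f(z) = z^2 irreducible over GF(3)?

Check for roots in GF(3): f(0) = 0 → root; f(1) = 1; f(2) = 1.
f(0) = 0, so (z) divides f(z); f is reducible.

No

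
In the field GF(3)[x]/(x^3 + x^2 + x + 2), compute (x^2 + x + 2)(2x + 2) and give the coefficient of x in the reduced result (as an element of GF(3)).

1

Multiply in GF(3)[x]: (x^2 + x + 2)·(2x + 2) = 2x^3 + x^2 + 1.
Reduce using x^3 ≡ 2x^2 + 2x + 1 (mod x^3 + x^2 + x + 2).
Reduced: 2x^2 + x.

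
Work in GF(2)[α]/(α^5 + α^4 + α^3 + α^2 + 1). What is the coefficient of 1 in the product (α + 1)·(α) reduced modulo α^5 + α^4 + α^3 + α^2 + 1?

Multiply in GF(2)[α]: (α + 1)·(α) = α^2 + α.
Reduced: α^2 + α.

0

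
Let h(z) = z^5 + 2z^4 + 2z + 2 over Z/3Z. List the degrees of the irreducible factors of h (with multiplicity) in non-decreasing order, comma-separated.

Roots in Z/3Z: h(0) = 2; h(1) = 1; h(2) = 1.
Complete factorization: h(z) = (z^5 + 2z^4 + 2z + 2).
Factor degrees with multiplicity: 5 = 5.

5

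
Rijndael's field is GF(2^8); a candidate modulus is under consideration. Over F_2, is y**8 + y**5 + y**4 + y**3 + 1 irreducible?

Yes

Write P(y) = y**8 + y**5 + y**4 + y**3 + 1.
Check for roots in F_2: P(0) = 1; P(1) = 1.
No roots, so no linear factors.
Monic irreducibles of degree 2 over GF(2): y**2 + y + 1.
None of them divide P (all give nonzero remainder).
Monic irreducibles of degree 3 over GF(2): y**3 + y + 1, y**3 + y**2 + 1.
None of them divide P (all give nonzero remainder).
Monic irreducibles of degree 4 over GF(2): y**4 + y + 1, y**4 + y**3 + 1, y**4 + y**3 + y**2 + y + 1.
None of them divide P (all give nonzero remainder).
No irreducible factor of degree ≤ 4 exists, so P is irreducible over GF(2).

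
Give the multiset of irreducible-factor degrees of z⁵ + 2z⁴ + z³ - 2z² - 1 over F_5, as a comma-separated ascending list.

Write g(z) = z⁵ + 2z⁴ + z³ - 2z² - 1.
Roots in F_5: g(0) = 4; g(1) = 1; g(2) = 3; g(3) = 3; g(4) = 2.
Complete factorization: g(z) = (z⁵ + 2z⁴ + z³ - 2z² - 1).
Factor degrees with multiplicity: 5 = 5.

5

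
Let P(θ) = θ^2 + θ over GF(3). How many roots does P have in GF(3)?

2

Evaluate at each of the 3 elements of GF(3):
P(0) = 0 → root; P(1) = 2; P(2) = 0 → root.
Roots: {0, 2}.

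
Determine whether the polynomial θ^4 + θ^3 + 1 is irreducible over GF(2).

Write h(θ) = θ^4 + θ^3 + 1.
Check for roots in GF(2): h(0) = 1; h(1) = 1.
No roots, so no linear factors.
Monic irreducibles of degree 2 over GF(2): θ^2 + θ + 1.
None of them divide h (all give nonzero remainder).
No irreducible factor of degree ≤ 2 exists, so h is irreducible over GF(2).

Yes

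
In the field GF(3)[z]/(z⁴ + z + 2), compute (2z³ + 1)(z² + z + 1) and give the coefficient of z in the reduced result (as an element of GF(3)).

1

Multiply in GF(3)[z]: (2z³ + 1)·(z² + z + 1) = 2z⁵ + 2z⁴ + 2z³ + z² + z + 1.
Reduce using z⁴ ≡ 2z + 1 (mod z⁴ + z + 2).
Reduced: 2z³ + 2z² + z.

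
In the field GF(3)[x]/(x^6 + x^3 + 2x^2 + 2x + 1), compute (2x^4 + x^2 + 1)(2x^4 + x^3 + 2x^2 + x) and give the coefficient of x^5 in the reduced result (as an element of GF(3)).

2

Multiply in GF(3)[x]: (2x^4 + x^2 + 1)·(2x^4 + x^3 + 2x^2 + x) = x^8 + 2x^7 + x^4 + 2x^3 + 2x^2 + x.
Reduce using x^6 ≡ 2x^3 + x^2 + x + 2 (mod x^6 + x^3 + 2x^2 + 2x + 1).
Reduced: 2x^5 + 2x^3 + 2x.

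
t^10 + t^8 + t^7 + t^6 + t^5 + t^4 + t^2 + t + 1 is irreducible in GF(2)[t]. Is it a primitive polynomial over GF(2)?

Yes

Write f(t) = t^10 + t^8 + t^7 + t^6 + t^5 + t^4 + t^2 + t + 1.
|GF(2^10)^×| = 2^10 − 1 = 1023. Prime factorization: 1023 = 3·11·31.
f is primitive ⇔ t has order 1023 in GF(2)[t]/(f), i.e. t^(1023/q) ≠ 1 for each prime q | 1023.
t^(341) mod f = t^9 + t^3 + t^2 + 1.
t^(93) mod f = t^8 + t^6 + t^5 + t^4 + t^2 + 1.
t^(33) mod f = t^7 + t^4 + t^3 + t.
None equal 1, so t has full order 1023; f is primitive.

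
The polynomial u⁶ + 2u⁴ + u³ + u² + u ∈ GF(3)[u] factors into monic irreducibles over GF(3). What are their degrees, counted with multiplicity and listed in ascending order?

1, 1, 2, 2

Write g(u) = u⁶ + 2u⁴ + u³ + u² + u.
Roots in GF(3): g(0) = 0 → root; g(1) = 0 → root; g(2) = 2.
Linear factors from roots: (u), (u + 2).
Complete factorization: g(u) = (u)·(u + 2)·(u² + 1)·(u² + u + 2).
Factor degrees with multiplicity: 1 + 1 + 2 + 2 = 6.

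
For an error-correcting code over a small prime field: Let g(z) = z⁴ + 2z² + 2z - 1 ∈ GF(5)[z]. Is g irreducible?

No

Check for roots in GF(5): g(0) = 4; g(1) = 4; g(2) = 2; g(3) = 4; g(4) = 0 → root.
g(4) = 0, so (z − 4) divides g(z); g is reducible.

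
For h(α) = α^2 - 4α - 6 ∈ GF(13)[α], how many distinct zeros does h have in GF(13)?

2

Evaluate at each of the 13 elements of GF(13):
h(0) = 7; h(1) = 4; h(2) = 3; h(3) = 4; h(4) = 7; h(5) = 12; h(6) = 6; h(7) = 2; h(8) = 0 → root; h(9) = 0 → root; h(10) = 2; h(11) = 6; h(12) = 12.
Roots: {8, 9}.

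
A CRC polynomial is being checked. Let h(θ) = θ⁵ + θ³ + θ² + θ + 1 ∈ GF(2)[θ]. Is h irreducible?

Check for roots in GF(2): h(0) = 1; h(1) = 1.
No roots, so no linear factors.
Monic irreducibles of degree 2 over GF(2): θ² + θ + 1.
None of them divide h (all give nonzero remainder).
No irreducible factor of degree ≤ 2 exists, so h is irreducible over GF(2).

Yes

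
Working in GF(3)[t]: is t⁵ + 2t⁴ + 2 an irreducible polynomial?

Write f(t) = t⁵ + 2t⁴ + 2.
Check for roots in GF(3): f(0) = 2; f(1) = 2; f(2) = 0 → root.
f(2) = 0, so (t − 2) divides f(t); f is reducible.

No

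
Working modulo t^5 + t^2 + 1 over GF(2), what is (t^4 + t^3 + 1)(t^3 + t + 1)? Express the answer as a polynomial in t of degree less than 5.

t^4 + t^3

Multiply in GF(2)[t]: (t^4 + t^3 + 1)·(t^3 + t + 1) = t^7 + t^6 + t^5 + t + 1.
Reduce using t^5 ≡ t^2 + 1 (mod t^5 + t^2 + 1).
Reduced: t^4 + t^3.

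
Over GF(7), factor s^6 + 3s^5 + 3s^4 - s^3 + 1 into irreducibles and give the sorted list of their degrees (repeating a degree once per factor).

Write h(s) = s^6 + 3s^5 + 3s^4 - s^3 + 1.
Linear factors from roots: (s - 1).
Complete factorization: h(s) = (s - 1)·(s^2 - 2s - 2)·(s^3 - s^2 - 3).
Factor degrees with multiplicity: 1 + 2 + 3 = 6.

1, 2, 3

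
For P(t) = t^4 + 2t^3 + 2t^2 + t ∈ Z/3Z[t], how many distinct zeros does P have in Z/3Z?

3

Evaluate at each of the 3 elements of Z/3Z:
P(0) = 0 → root; P(1) = 0 → root; P(2) = 0 → root.
Roots: {0, 1, 2}.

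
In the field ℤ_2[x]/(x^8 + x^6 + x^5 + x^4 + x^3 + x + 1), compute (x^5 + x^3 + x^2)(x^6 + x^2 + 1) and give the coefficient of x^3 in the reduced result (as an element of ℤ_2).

0

Multiply in ℤ_2[x]: (x^5 + x^3 + x^2)·(x^6 + x^2 + 1) = x^11 + x^9 + x^8 + x^7 + x^4 + x^3 + x^2.
Reduce using x^8 ≡ x^6 + x^5 + x^4 + x^3 + x + 1 (mod x^8 + x^6 + x^5 + x^4 + x^3 + x + 1).
Reduced: x^6 + x^2.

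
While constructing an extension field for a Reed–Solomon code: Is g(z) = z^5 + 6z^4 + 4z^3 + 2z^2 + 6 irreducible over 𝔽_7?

No

Check for roots in 𝔽_7: g(0) = 6; g(1) = 5; g(2) = 6; g(3) = 0 → root; g(4) = 5; g(5) = 4; g(6) = 2.
g(3) = 0, so (z − 3) divides g(z); g is reducible.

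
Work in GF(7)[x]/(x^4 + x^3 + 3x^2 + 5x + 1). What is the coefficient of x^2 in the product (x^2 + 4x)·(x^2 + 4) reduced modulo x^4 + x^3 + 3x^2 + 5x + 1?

Multiply in GF(7)[x]: (x^2 + 4x)·(x^2 + 4) = x^4 + 4x^3 + 4x^2 + 2x.
Reduce using x^4 ≡ 6x^3 + 4x^2 + 2x + 6 (mod x^4 + x^3 + 3x^2 + 5x + 1).
Reduced: 3x^3 + x^2 + 4x + 6.

1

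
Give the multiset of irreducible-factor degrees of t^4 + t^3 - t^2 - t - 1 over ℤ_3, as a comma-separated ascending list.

4

Write f(t) = t^4 + t^3 - t^2 - t - 1.
Roots in ℤ_3: f(0) = 2; f(1) = 2; f(2) = 2.
Complete factorization: f(t) = (t^4 + t^3 - t^2 - t - 1).
Factor degrees with multiplicity: 4 = 4.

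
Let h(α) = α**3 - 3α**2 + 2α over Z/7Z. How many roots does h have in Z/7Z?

Evaluate at each of the 7 elements of Z/7Z:
h(0) = 0 → root; h(1) = 0 → root; h(2) = 0 → root; h(3) = 6; h(4) = 3; h(5) = 4; h(6) = 1.
Roots: {0, 1, 2}.

3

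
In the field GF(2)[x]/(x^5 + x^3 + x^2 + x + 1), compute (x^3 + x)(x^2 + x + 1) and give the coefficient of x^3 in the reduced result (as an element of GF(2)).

Multiply in GF(2)[x]: (x^3 + x)·(x^2 + x + 1) = x^5 + x^4 + x^2 + x.
Reduce using x^5 ≡ x^3 + x^2 + x + 1 (mod x^5 + x^3 + x^2 + x + 1).
Reduced: x^4 + x^3 + 1.

1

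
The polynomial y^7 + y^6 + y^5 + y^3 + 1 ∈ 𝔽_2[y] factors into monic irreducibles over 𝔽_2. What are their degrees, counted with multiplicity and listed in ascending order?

Write h(y) = y^7 + y^6 + y^5 + y^3 + 1.
Roots in 𝔽_2: h(0) = 1; h(1) = 1.
Complete factorization: h(y) = (y^2 + y + 1)^2·(y^3 + y^2 + 1).
Factor degrees with multiplicity: 2 + 2 + 3 = 7.

2, 2, 3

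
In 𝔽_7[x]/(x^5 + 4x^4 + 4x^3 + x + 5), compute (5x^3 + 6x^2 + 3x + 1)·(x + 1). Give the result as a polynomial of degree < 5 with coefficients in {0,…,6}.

5x^4 + 4x^3 + 2x^2 + 4x + 1

Multiply in 𝔽_7[x]: (5x^3 + 6x^2 + 3x + 1)·(x + 1) = 5x^4 + 4x^3 + 2x^2 + 4x + 1.
Reduced: 5x^4 + 4x^3 + 2x^2 + 4x + 1.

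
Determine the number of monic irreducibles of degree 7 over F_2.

18

By the necklace-counting formula, N_2(7) = (1/7) Σ_{d|7} μ(7/d)·2^d.
Divisors of 7: 1, 7; μ(7/d) for each: -1, 1.
Σ = − 2^1 + 2^7 = 126.
N = 126/7 = 18.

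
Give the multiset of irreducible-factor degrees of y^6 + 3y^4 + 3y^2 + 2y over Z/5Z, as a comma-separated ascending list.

1, 1, 1, 3

Write h(y) = y^6 + 3y^4 + 3y^2 + 2y.
Roots in Z/5Z: h(0) = 0 → root; h(1) = 4; h(2) = 3; h(3) = 0 → root; h(4) = 0 → root.
Linear factors from roots: (y), (y + 2), (y + 1).
Complete factorization: h(y) = (y)·(y + 1)·(y + 2)·(y^3 + 2y^2 + 1).
Factor degrees with multiplicity: 1 + 1 + 1 + 3 = 6.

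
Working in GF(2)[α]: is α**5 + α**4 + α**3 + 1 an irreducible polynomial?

No

Write g(α) = α**5 + α**4 + α**3 + 1.
Check for roots in GF(2): g(0) = 1; g(1) = 0 → root.
g(1) = 0, so (α − 1) divides g(α); g is reducible.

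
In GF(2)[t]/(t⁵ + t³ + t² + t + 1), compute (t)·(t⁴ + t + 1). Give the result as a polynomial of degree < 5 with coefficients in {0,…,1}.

t^3 + 1

Multiply in GF(2)[t]: (t)·(t⁴ + t + 1) = t⁵ + t² + t.
Reduce using t⁵ ≡ t³ + t² + t + 1 (mod t⁵ + t³ + t² + t + 1).
Reduced: t³ + 1.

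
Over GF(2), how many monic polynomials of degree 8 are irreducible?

x^(2^8) − x is the product of all monic irreducibles of degree dividing 8; Möbius inversion gives N = (1/8) Σ μ(8/d)·2^d.
Divisors of 8: 1, 2, 4, 8; μ(8/d) for each: 0, 0, -1, 1.
Σ = − 2^4 + 2^8 = 240.
N = 240/8 = 30.

30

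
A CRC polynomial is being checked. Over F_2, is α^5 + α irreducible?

No

Write P(α) = α^5 + α.
Check for roots in F_2: P(0) = 0 → root; P(1) = 0 → root.
P(0) = 0, so (α) divides P(α); P is reducible.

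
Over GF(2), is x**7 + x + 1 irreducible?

Yes

Write f(x) = x**7 + x + 1.
Check for roots in GF(2): f(0) = 1; f(1) = 1.
No roots, so no linear factors.
Monic irreducibles of degree 2 over GF(2): x**2 + x + 1.
None of them divide f (all give nonzero remainder).
Monic irreducibles of degree 3 over GF(2): x**3 + x + 1, x**3 + x**2 + 1.
None of them divide f (all give nonzero remainder).
No irreducible factor of degree ≤ 3 exists, so f is irreducible over GF(2).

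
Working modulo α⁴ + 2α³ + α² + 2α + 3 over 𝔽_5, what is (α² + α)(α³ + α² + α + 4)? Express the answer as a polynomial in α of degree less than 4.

α^3 + 3α^2 + α

Multiply in 𝔽_5[α]: (α² + α)·(α³ + α² + α + 4) = α⁵ + 2α⁴ + 2α³ + 4α.
Reduce using α⁴ ≡ 3α³ + 4α² + 3α + 2 (mod α⁴ + 2α³ + α² + 2α + 3).
Reduced: α³ + 3α² + α.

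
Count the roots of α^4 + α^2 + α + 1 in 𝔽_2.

1

Write h(α) = α^4 + α^2 + α + 1.
Evaluate at each of the 2 elements of 𝔽_2:
h(0) = 1; h(1) = 0 → root.
Roots: {1}.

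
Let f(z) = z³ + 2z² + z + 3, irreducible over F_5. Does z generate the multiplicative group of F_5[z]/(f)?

Yes

|GF(5^3)^×| = 5^3 − 1 = 124. Prime factorization: 124 = 2^2·31.
f is primitive ⇔ z has order 124 in GF(5)[z]/(f), i.e. z^(124/q) ≠ 1 for each prime q | 124.
z^(62) mod f = 4.
z^(4) mod f = 3z² + 4z + 1.
None equal 1, so z has full order 124; f is primitive.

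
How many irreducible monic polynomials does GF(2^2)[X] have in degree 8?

The number of monic irreducibles of degree 8 over GF(4) is (1/8)·Σ_{d∣8} μ(8/d) 4^d.
Divisors of 8: 1, 2, 4, 8; μ(8/d) for each: 0, 0, -1, 1.
Σ = − 4^4 + 4^8 = 65280.
N = 65280/8 = 8160.

8160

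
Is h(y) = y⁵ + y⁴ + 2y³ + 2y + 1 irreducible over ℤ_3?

Check for roots in ℤ_3: h(0) = 1; h(1) = 1; h(2) = 0 → root.
h(2) = 0, so (y − 2) divides h(y); h is reducible.

No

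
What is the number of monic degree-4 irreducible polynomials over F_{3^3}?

x^(27^4) − x is the product of all monic irreducibles of degree dividing 4; Möbius inversion gives N = (1/4) Σ μ(4/d)·27^d.
Divisors of 4: 1, 2, 4; μ(4/d) for each: 0, -1, 1.
Σ = − 27^2 + 27^4 = 530712.
N = 530712/4 = 132678.

132678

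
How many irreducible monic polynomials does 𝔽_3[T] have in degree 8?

The number of monic irreducibles of degree 8 over GF(3) is (1/8)·Σ_{d∣8} μ(8/d) 3^d.
Divisors of 8: 1, 2, 4, 8; μ(8/d) for each: 0, 0, -1, 1.
Σ = − 3^4 + 3^8 = 6480.
N = 6480/8 = 810.

810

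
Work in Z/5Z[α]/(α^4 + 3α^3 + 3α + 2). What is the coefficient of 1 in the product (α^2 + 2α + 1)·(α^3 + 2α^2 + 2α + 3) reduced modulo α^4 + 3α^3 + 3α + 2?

Multiply in Z/5Z[α]: (α^2 + 2α + 1)·(α^3 + 2α^2 + 2α + 3) = α^5 + 4α^4 + 2α^3 + 4α^2 + 3α + 3.
Reduce using α^4 ≡ 2α^3 + 2α + 3 (mod α^4 + 3α^3 + 3α + 2).
Reduced: 4α^3 + α^2 + 3α + 1.

1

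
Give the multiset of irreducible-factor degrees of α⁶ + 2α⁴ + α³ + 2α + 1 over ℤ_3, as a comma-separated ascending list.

6

Write f(α) = α⁶ + 2α⁴ + α³ + 2α + 1.
Roots in ℤ_3: f(0) = 1; f(1) = 1; f(2) = 1.
Complete factorization: f(α) = (α⁶ + 2α⁴ + α³ + 2α + 1).
Factor degrees with multiplicity: 6 = 6.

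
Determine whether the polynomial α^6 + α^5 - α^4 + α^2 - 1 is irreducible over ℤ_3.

Yes

Write m(α) = α^6 + α^5 - α^4 + α^2 - 1.
Check for roots in ℤ_3: m(0) = 2; m(1) = 1; m(2) = 2.
No roots, so no linear factors.
Monic irreducibles of degree 2 over GF(3): α^2 + 1, α^2 + α - 1, α^2 - α - 1.
None of them divide m (all give nonzero remainder).
Degree-3 irreducible divisors: test the 8 monic irreducibles of degree 3 over GF(3).
None of them divide m (all give nonzero remainder).
No irreducible factor of degree ≤ 3 exists, so m is irreducible over GF(3).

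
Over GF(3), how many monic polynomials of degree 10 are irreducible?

Gauss's count: N_{3}(10) = (1/10) Σ_{d|10} μ(10/d)·3^d.
Divisors of 10: 1, 2, 5, 10; μ(10/d) for each: 1, -1, -1, 1.
Σ = 3^1 − 3^2 − 3^5 + 3^10 = 58800.
N = 58800/10 = 5880.

5880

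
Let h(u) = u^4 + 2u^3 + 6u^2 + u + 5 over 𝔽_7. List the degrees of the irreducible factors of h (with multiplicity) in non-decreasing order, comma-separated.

1, 3

Linear factors from roots: (u + 5).
Complete factorization: h(u) = (u + 5)·(u^3 + 4u^2 + 1).
Factor degrees with multiplicity: 1 + 3 = 4.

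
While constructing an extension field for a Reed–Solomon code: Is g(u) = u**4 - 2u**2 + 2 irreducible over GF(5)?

No

Check for roots in GF(5): g(0) = 2; g(1) = 1; g(2) = 0 → root; g(3) = 0 → root; g(4) = 1.
g(2) = 0, so (u − 2) divides g(u); g is reducible.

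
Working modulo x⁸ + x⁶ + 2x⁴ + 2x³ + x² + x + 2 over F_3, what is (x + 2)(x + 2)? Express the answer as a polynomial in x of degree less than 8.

x^2 + x + 1

Multiply in F_3[x]: (x + 2)·(x + 2) = x² + x + 1.
Reduced: x² + x + 1.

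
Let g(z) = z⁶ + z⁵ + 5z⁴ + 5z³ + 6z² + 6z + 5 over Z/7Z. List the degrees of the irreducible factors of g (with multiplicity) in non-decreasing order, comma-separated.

1, 2, 3

Linear factors from roots: (z + 4).
Complete factorization: g(z) = (z + 4)·(z² + z + 3)·(z³ + 3z² + 4z + 1).
Factor degrees with multiplicity: 1 + 2 + 3 = 6.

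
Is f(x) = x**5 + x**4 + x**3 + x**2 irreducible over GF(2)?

No

Check for roots in GF(2): f(0) = 0 → root; f(1) = 0 → root.
f(0) = 0, so (x) divides f(x); f is reducible.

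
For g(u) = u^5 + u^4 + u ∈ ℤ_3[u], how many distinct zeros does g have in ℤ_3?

Evaluate at each of the 3 elements of ℤ_3:
g(0) = 0 → root; g(1) = 0 → root; g(2) = 2.
Roots: {0, 1}.

2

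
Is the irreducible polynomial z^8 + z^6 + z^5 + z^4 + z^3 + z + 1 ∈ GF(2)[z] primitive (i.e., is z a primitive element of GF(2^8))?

Write f(z) = z^8 + z^6 + z^5 + z^4 + z^3 + z + 1.
|GF(2^8)^×| = 2^8 − 1 = 255. Prime factorization: 255 = 3·5·17.
f is primitive ⇔ z has order 255 in GF(2)[z]/(f), i.e. z^(255/q) ≠ 1 for each prime q | 255.
z^(85) mod f = 1
z^(51) mod f = z^6 + z^5 + z^4 + z^3.
z^(15) mod f = z^7 + z^5 + z^4 + z^3 + z^2.
Since z^(85) = 1, the order of z divides 85 < 255; not primitive.

No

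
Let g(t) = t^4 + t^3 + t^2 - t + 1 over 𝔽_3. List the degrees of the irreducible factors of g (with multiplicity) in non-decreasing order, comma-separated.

Roots in 𝔽_3: g(0) = 1; g(1) = 0 → root; g(2) = 0 → root.
Linear factors from roots: (t - 1), (t + 1).
Complete factorization: g(t) = (t + 1)·(t - 1)·(t^2 + t - 1).
Factor degrees with multiplicity: 1 + 1 + 2 = 4.

1, 1, 2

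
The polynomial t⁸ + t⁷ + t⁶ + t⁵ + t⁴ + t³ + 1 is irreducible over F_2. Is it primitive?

No

Write f(t) = t⁸ + t⁷ + t⁶ + t⁵ + t⁴ + t³ + 1.
|GF(2^8)^×| = 2^8 − 1 = 255. Prime factorization: 255 = 3·5·17.
f is primitive ⇔ t has order 255 in GF(2)[t]/(f), i.e. t^(255/q) ≠ 1 for each prime q | 255.
t^(85) mod f = 1
t^(51) mod f = t⁷ + t⁵ + t³ + t² + 1.
t^(15) mod f = t⁷ + t⁶ + t³ + t + 1.
Since t^(85) = 1, the order of t divides 85 < 255; not primitive.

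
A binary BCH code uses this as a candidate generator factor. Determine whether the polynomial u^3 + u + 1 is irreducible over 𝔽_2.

Write P(u) = u^3 + u + 1.
Check for roots in 𝔽_2: P(0) = 1; P(1) = 1.
No roots. A degree-3 polynomial over a field with no linear factor is irreducible.

Yes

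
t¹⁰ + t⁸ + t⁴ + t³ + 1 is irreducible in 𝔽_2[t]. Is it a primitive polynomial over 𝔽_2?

Write f(t) = t¹⁰ + t⁸ + t⁴ + t³ + 1.
|GF(2^10)^×| = 2^10 − 1 = 1023. Prime factorization: 1023 = 3·11·31.
f is primitive ⇔ t has order 1023 in GF(2)[t]/(f), i.e. t^(1023/q) ≠ 1 for each prime q | 1023.
t^(341) mod f = t⁹ + t⁸ + t⁶ + t⁵ + t⁴ + t³ + t² + t.
t^(93) mod f = t⁷ + t⁶ + t⁵ + t⁴ + t² + t + 1.
t^(33) mod f = t⁶ + t³ + t² + t + 1.
None equal 1, so t has full order 1023; f is primitive.

Yes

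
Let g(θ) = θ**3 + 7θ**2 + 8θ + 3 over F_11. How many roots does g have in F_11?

Evaluate at each of the 11 elements of F_11:
g(0) = 3; g(1) = 8; g(2) = 0 → root; g(3) = 7; g(4) = 2; g(5) = 2; g(6) = 2; g(7) = 8; g(8) = 4; g(9) = 7; g(10) = 1.
Roots: {2}.

1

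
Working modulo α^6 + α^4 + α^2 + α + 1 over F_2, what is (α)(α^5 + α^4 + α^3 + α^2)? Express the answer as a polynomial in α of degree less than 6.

α^5 + α^3 + α^2 + α + 1

Multiply in F_2[α]: (α)·(α^5 + α^4 + α^3 + α^2) = α^6 + α^5 + α^4 + α^3.
Reduce using α^6 ≡ α^4 + α^2 + α + 1 (mod α^6 + α^4 + α^2 + α + 1).
Reduced: α^5 + α^3 + α^2 + α + 1.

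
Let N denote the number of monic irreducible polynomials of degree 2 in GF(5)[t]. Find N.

Gauss's count: N_{5}(2) = (1/2) Σ_{d|2} μ(2/d)·5^d.
Divisors of 2: 1, 2; μ(2/d) for each: -1, 1.
Σ = − 5^1 + 5^2 = 20.
N = 20/2 = 10.

10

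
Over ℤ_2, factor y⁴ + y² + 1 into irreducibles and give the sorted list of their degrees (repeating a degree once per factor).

2, 2

Write f(y) = y⁴ + y² + 1.
Roots in ℤ_2: f(0) = 1; f(1) = 1.
Complete factorization: f(y) = (y² + y + 1)^2.
Factor degrees with multiplicity: 2 + 2 = 4.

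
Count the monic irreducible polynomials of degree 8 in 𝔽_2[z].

30

x^(2^8) − x is the product of all monic irreducibles of degree dividing 8; Möbius inversion gives N = (1/8) Σ μ(8/d)·2^d.
Divisors of 8: 1, 2, 4, 8; μ(8/d) for each: 0, 0, -1, 1.
Σ = − 2^4 + 2^8 = 240.
N = 240/8 = 30.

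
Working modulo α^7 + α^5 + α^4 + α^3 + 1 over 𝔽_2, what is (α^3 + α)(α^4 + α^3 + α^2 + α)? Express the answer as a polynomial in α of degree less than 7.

α^6 + α^5 + α^4 + α^2 + 1

Multiply in 𝔽_2[α]: (α^3 + α)·(α^4 + α^3 + α^2 + α) = α^7 + α^6 + α^3 + α^2.
Reduce using α^7 ≡ α^5 + α^4 + α^3 + 1 (mod α^7 + α^5 + α^4 + α^3 + 1).
Reduced: α^6 + α^5 + α^4 + α^2 + 1.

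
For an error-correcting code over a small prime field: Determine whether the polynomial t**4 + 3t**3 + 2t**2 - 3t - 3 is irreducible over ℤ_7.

Write f(t) = t**4 + 3t**3 + 2t**2 - 3t - 3.
Check for roots in ℤ_7: f(0) = 4; f(1) = 0 → root; f(2) = 4; f(3) = 0 → root; f(4) = 3; f(5) = 3; f(6) = 0 → root.
f(1) = 0, so (t − 1) divides f(t); f is reducible.

No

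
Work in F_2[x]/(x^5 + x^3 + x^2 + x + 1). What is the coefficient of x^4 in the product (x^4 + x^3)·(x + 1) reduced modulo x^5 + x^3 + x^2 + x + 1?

Multiply in F_2[x]: (x^4 + x^3)·(x + 1) = x^5 + x^3.
Reduce using x^5 ≡ x^3 + x^2 + x + 1 (mod x^5 + x^3 + x^2 + x + 1).
Reduced: x^2 + x + 1.

0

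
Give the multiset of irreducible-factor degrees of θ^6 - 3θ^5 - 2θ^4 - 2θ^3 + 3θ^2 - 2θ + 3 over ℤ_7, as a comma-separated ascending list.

Write h(θ) = θ^6 - 3θ^5 - 2θ^4 - 2θ^3 + 3θ^2 - 2θ + 3.
Linear factors from roots: (θ + 3).
Complete factorization: h(θ) = (θ + 3)·(θ^2 - 3)·(θ^3 + θ^2 - 2θ + 2).
Factor degrees with multiplicity: 1 + 2 + 3 = 6.

1, 2, 3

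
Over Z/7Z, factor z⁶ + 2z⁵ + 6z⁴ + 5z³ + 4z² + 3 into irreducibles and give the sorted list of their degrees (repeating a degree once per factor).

1, 1, 1, 3

Write g(z) = z⁶ + 2z⁵ + 6z⁴ + 5z³ + 4z² + 3.
Linear factors from roots: (z + 6), (z + 1).
Complete factorization: g(z) = (z + 1)·(z + 6)^2·(z³ + 3z² + 3z + 3).
Factor degrees with multiplicity: 1 + 1 + 1 + 3 = 6.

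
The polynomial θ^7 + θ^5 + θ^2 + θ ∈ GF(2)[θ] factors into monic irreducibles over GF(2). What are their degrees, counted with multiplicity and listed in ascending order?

1, 1, 2, 3

Write f(θ) = θ^7 + θ^5 + θ^2 + θ.
Roots in GF(2): f(0) = 0 → root; f(1) = 0 → root.
Linear factors from roots: (θ), (θ + 1).
Complete factorization: f(θ) = (θ)·(θ + 1)·(θ^2 + θ + 1)·(θ^3 + θ + 1).
Factor degrees with multiplicity: 1 + 1 + 2 + 3 = 7.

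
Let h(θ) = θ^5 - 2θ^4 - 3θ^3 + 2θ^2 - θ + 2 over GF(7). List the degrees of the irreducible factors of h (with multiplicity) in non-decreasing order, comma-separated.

1, 1, 3

Linear factors from roots: (θ + 3), (θ + 2).
Complete factorization: h(θ) = (θ + 2)·(θ + 3)·(θ^3 - 2θ - 2).
Factor degrees with multiplicity: 1 + 1 + 3 = 5.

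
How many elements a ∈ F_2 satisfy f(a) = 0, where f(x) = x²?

1

Evaluate at each of the 2 elements of F_2:
f(0) = 0 → root; f(1) = 1.
Roots: {0}.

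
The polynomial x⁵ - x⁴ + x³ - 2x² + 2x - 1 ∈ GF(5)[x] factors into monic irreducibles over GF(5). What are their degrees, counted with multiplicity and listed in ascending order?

1, 4

Write g(x) = x⁵ - x⁴ + x³ - 2x² + 2x - 1.
Roots in GF(5): g(0) = 4; g(1) = 0 → root; g(2) = 4; g(3) = 1; g(4) = 2.
Linear factors from roots: (x - 1).
Complete factorization: g(x) = (x - 1)·(x⁴ + x² - x + 1).
Factor degrees with multiplicity: 1 + 4 = 5.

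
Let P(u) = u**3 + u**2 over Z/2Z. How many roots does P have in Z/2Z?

Evaluate at each of the 2 elements of Z/2Z:
P(0) = 0 → root; P(1) = 0 → root.
Roots: {0, 1}.

2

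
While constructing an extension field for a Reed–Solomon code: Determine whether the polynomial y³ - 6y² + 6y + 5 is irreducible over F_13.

Write h(y) = y³ - 6y² + 6y + 5.
Check each element of F_13 for a root: h(0)=5, h(1)=6, h(2)=1, h(3)=9, h(4)=10, h(5)=10, h(6)=2, h(7)=5, h(8)=12, h(9)=3, h(10)=10, h(11)=0, h(12)=5.
h(11) = 0, so (y − 11) divides h(y); h is reducible.

No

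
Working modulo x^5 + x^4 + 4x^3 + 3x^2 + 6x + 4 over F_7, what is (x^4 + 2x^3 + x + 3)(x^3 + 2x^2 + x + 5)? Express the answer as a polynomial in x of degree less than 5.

Multiply in F_7[x]: (x^4 + 2x^3 + x + 3)·(x^3 + 2x^2 + x + 5) = x^7 + 4x^6 + 5x^5 + x^4 + x^3 + x + 1.
Reduce using x^5 ≡ 6x^4 + 3x^3 + 4x^2 + x + 3 (mod x^5 + x^4 + 4x^3 + 3x^2 + 6x + 4).
Reduced: 2x^4 + x^3 + 5x^2 + x + 2.

2x^4 + x^3 + 5x^2 + x + 2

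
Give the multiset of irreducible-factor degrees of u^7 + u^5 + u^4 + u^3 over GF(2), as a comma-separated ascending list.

1, 1, 1, 1, 3

Write g(u) = u^7 + u^5 + u^4 + u^3.
Roots in GF(2): g(0) = 0 → root; g(1) = 0 → root.
Linear factors from roots: (u), (u + 1).
Complete factorization: g(u) = (u + 1)·(u)^3·(u^3 + u^2 + 1).
Factor degrees with multiplicity: 1 + 1 + 1 + 1 + 3 = 7.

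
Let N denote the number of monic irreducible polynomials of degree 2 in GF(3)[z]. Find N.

3

Gauss's count: N_{3}(2) = (1/2) Σ_{d|2} μ(2/d)·3^d.
Divisors of 2: 1, 2; μ(2/d) for each: -1, 1.
Σ = − 3^1 + 3^2 = 6.
N = 6/2 = 3.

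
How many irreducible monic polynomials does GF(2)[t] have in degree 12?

x^(2^12) − x is the product of all monic irreducibles of degree dividing 12; Möbius inversion gives N = (1/12) Σ μ(12/d)·2^d.
Divisors of 12: 1, 2, 3, 4, 6, 12; μ(12/d) for each: 0, 1, 0, -1, -1, 1.
Σ = 2^2 − 2^4 − 2^6 + 2^12 = 4020.
N = 4020/12 = 335.

335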